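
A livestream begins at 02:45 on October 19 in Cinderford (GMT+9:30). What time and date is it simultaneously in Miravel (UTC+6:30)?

Miravel is 3:00 behind Cinderford.
Shift by the zone difference: 02:45 − 3:00 = 23:45 on Oct 18 in Miravel.

23:45 on Oct 18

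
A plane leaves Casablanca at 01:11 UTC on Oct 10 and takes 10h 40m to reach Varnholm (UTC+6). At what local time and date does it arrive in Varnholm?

17:51 on Oct 10

Departure is given in UTC: 01:11 on Oct 10.
Add 10 hours 40 minutes → 11:51 UTC.
Varnholm is UTC+6:00: 11:51 + 6:00 = 17:51 on Oct 10.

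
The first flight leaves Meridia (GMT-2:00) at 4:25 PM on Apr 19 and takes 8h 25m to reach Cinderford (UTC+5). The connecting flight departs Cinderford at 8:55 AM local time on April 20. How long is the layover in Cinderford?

Convert departure to UTC: 4:25 PM + 2:00 = 6:25 PM UTC on Apr 19.
Add 8 hours and 25 minutes flight time → 2:50 AM UTC (Apr 20).
Cinderford is UTC+5:00, so local arrival = 2:50 AM + 5:00 = 7:50 AM on Apr 20.
Layover = 8:55 AM − 7:50 AM = 1 hour 5 minutes.

1 hour 5 minutes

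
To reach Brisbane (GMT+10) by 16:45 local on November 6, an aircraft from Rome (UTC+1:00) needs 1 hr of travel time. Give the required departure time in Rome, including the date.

06:45 on November 6

Target arrival in UTC: 16:45 − 10:00 = 06:45 on Nov 6.
Subtract 1 hour → departure 05:45 UTC on Nov 6.
Rome is UTC+1:00: 05:45 + 1:00 = 06:45 on Nov 6.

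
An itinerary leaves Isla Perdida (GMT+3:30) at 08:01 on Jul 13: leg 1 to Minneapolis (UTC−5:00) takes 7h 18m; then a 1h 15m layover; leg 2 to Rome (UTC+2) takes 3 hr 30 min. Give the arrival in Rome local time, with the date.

18:34 on July 13

Convert departure to UTC: 08:01 − 3:30 = 04:31 UTC on Jul 13.
Add 7 hours 18 minutes leg 1 → 11:49 UTC.
Add 1 hour 15 minutes layover in Minneapolis → 13:04 UTC.
Add 3 hours and 30 minutes leg 2 → 16:34 UTC.
Rome is UTC+2:00, so local arrival = 16:34 + 2:00 = 18:34 on Jul 13.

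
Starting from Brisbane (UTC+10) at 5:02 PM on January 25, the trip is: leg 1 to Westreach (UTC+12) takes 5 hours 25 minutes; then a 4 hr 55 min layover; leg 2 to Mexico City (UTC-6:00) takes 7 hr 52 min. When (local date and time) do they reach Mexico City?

7:14 PM on January 25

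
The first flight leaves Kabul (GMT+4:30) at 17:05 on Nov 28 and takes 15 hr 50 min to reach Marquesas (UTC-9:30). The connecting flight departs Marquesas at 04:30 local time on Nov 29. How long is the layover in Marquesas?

9 hours 35 minutes

Convert departure to UTC: 17:05 − 4:30 = 12:35 UTC on Nov 28.
Add 15 hours and 50 minutes flight time → 04:25 UTC (Nov 29).
Marquesas is UTC−9:30, so local arrival = 04:25 − 9:30 = 18:55 on Nov 28.
Layover = 04:30 − 18:55 (+1 day) = 9 hours 35 minutes.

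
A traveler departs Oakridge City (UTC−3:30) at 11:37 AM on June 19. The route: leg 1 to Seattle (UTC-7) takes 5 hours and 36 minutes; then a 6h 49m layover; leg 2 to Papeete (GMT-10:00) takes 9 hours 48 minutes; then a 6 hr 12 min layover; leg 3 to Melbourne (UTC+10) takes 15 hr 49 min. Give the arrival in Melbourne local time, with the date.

Convert departure to UTC: 11:37 AM + 3:30 = 3:07 PM UTC on Jun 19.
Add 5 hours 36 minutes leg 1 → 8:43 PM UTC.
Add 6 hours and 49 minutes layover in Seattle → 3:32 AM UTC (Jun 20).
Add 9 hours 48 minutes leg 2 → 1:20 PM UTC.
Add 6 hours and 12 minutes layover in Papeete → 7:32 PM UTC.
Add 15 hours 49 minutes leg 3 → 11:21 AM UTC (Jun 21).
Melbourne is UTC+10:00, so local arrival = 11:21 AM + 10:00 = 9:21 PM on Jun 21.

9:21 PM on Jun 21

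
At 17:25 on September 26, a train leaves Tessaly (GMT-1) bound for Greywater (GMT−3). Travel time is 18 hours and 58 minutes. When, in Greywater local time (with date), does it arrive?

Greywater is 2:00 behind Tessaly.
After 18 hours and 58 minutes it is 12:23 (Sep 27) in Tessaly.
Shift by the zone difference: 12:23 − 2:00 = 10:23 on Sep 27 in Greywater.

10:23 on Sep 27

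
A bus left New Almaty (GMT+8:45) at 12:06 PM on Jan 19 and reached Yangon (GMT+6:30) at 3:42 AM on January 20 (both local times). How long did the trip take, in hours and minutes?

Departure in UTC: 12:06 PM − 8:45 = 3:21 AM on Jan 19.
Arrival in UTC: 3:42 AM − 6:30 = 9:12 PM on Jan 19.
Elapsed = 9:12 PM − 3:21 AM = 17 hours 51 minutes.

17 hours 51 minutes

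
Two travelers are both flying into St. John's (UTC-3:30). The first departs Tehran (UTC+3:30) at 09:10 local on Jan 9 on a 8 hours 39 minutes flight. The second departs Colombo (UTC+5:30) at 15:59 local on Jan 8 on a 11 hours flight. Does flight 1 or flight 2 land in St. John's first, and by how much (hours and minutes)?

the second, by 16 hours 50 minutes

Flight 1 in UTC: 09:10 − 3:30 = 05:40 on Jan 9.
+8 hours 39 minutes → arrive 14:19 UTC on Jan 9.
Flight 2 in UTC: 15:59 − 5:30 = 10:29 on Jan 8.
+11 hours → arrive 21:29 UTC on Jan 8.
Flight 2 lands earlier by 16 hours 50 minutes.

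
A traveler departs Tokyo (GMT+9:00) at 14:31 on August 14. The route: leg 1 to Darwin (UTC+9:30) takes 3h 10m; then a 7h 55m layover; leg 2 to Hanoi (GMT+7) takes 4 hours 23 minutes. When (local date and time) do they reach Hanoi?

Convert departure to UTC: 14:31 − 9:00 = 05:31 UTC on Aug 14.
Add 3 hours and 10 minutes leg 1 → 08:41 UTC.
Add 7 hours 55 minutes layover in Darwin → 16:36 UTC.
Add 4 hours and 23 minutes leg 2 → 20:59 UTC.
Hanoi is UTC+7:00, so local arrival = 20:59 + 7:00 = 03:59 on Aug 15.

03:59 on August 15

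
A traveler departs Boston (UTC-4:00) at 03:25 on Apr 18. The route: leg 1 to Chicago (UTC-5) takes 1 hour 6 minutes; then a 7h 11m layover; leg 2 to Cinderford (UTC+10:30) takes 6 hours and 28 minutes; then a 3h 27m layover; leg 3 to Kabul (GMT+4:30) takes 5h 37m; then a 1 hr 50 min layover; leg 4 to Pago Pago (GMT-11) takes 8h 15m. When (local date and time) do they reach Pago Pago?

06:19 on April 19

Convert departure to UTC: 03:25 + 4:00 = 07:25 UTC on Apr 18.
Add 1 hour 6 minutes leg 1 → 08:31 UTC.
Add 7 hours 11 minutes layover in Chicago → 15:42 UTC.
Add 6 hours 28 minutes leg 2 → 22:10 UTC.
Add 3 hours 27 minutes layover in Cinderford → 01:37 UTC (Apr 19).
Add 5 hours and 37 minutes leg 3 → 07:14 UTC.
Add 1 hour 50 minutes layover in Kabul → 09:04 UTC.
Add 8 hours 15 minutes leg 4 → 17:19 UTC.
Pago Pago is UTC−11:00, so local arrival = 17:19 − 11:00 = 06:19 on Apr 19.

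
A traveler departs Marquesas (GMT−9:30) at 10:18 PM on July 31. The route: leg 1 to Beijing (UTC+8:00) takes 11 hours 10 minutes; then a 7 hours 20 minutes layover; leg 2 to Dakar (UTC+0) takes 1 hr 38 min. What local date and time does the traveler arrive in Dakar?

3:56 AM on August 2

Convert departure to UTC: 10:18 PM + 9:30 = 7:48 AM UTC on Aug 1.
Add 11 hours and 10 minutes leg 1 → 6:58 PM UTC.
Add 7 hours and 20 minutes layover in Beijing → 2:18 AM UTC (Aug 2).
Add 1 hour and 38 minutes leg 2 → 3:56 AM UTC.
Dakar is UTC+0, so local arrival is the same: 3:56 AM on Aug 2.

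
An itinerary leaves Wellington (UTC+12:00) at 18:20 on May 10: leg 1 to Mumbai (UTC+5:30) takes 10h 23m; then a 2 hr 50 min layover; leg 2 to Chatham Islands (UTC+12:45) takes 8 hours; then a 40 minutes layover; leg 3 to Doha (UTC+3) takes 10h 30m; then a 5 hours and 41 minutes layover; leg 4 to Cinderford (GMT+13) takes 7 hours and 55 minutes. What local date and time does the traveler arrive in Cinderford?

Convert departure to UTC: 18:20 − 12:00 = 06:20 UTC on May 10.
Add 10 hours and 23 minutes leg 1 → 16:43 UTC.
Add 2 hours and 50 minutes layover in Mumbai → 19:33 UTC.
Add 8 hours leg 2 → 03:33 UTC (May 11).
Add 40 minutes layover in Chatham Islands → 04:13 UTC.
Add 10 hours 30 minutes leg 3 → 14:43 UTC.
Add 5 hours 41 minutes layover in Doha → 20:24 UTC.
Add 7 hours and 55 minutes leg 4 → 04:19 UTC (May 12).
Cinderford is UTC+13:00, so local arrival = 04:19 + 13:00 = 17:19 on May 12.

17:19 on May 12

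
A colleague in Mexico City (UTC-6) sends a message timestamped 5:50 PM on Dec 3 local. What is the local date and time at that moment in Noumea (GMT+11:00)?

10:50 AM on December 4

In UTC: 5:50 PM + 6:00 = 11:50 PM on Dec 3.
Noumea is UTC+11:00: 11:50 PM + 11:00 = 10:50 AM on Dec 4.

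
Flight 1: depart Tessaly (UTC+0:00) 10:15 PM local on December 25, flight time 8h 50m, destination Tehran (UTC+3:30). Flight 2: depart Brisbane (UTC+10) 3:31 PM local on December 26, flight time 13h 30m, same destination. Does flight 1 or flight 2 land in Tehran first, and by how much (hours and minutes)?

Flight 1 departs at 10:15 PM UTC (Dec 25).
+8 hours and 50 minutes → arrive 7:05 AM UTC on Dec 26.
Flight 2 in UTC: 3:31 PM − 10:00 = 5:31 AM on Dec 26.
+13 hours 30 minutes → arrive 7:01 PM UTC on Dec 26.
Flight 1 lands earlier by 11 hours 56 minutes.

the first, by 11 hours 56 minutes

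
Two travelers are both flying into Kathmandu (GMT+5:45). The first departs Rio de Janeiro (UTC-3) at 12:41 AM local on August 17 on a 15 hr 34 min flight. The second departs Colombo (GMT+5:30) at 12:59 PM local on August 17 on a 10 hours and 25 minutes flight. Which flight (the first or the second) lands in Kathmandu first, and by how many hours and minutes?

the second, by 1 hour 21 minutes

Flight 1 in UTC: 12:41 AM + 3:00 = 3:41 AM on Aug 17.
+15 hours and 34 minutes → arrive 7:15 PM UTC on Aug 17.
Flight 2 in UTC: 12:59 PM − 5:30 = 7:29 AM on Aug 17.
+10 hours and 25 minutes → arrive 5:54 PM UTC on Aug 17.
Flight 2 lands earlier by 1 hour 21 minutes.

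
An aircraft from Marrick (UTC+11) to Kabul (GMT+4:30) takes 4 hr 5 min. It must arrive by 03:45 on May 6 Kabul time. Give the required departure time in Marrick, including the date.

06:10 on May 6

Target arrival in UTC: 03:45 − 4:30 = 23:15 on May 5.
Subtract 4 hours 5 minutes → departure 19:10 UTC on May 5.
Marrick is UTC+11:00: 19:10 + 11:00 = 06:10 on May 6.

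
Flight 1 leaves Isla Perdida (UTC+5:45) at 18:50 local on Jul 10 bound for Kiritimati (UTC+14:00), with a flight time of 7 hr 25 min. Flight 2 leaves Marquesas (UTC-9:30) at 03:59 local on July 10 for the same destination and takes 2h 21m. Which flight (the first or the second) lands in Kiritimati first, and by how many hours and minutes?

Flight 1 in UTC: 18:50 − 5:45 = 13:05 on Jul 10.
+7 hours 25 minutes → arrive 20:30 UTC on Jul 10.
Flight 2 in UTC: 03:59 + 9:30 = 13:29 on Jul 10.
+2 hours and 21 minutes → arrive 15:50 UTC on Jul 10.
Flight 2 lands earlier by 4 hours 40 minutes.

the second, by 4 hours 40 minutes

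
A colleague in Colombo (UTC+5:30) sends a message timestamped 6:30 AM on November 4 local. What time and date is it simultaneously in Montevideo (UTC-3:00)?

10:00 PM on November 3

In UTC: 6:30 AM − 5:30 = 1:00 AM on Nov 4.
Montevideo is UTC−3:00: 1:00 AM − 3:00 = 10:00 PM on Nov 3.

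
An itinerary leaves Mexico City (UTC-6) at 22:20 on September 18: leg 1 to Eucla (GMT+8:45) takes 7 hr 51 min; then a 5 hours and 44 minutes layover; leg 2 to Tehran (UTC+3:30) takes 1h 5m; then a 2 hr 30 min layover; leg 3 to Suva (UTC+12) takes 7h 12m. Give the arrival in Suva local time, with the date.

16:42 on September 20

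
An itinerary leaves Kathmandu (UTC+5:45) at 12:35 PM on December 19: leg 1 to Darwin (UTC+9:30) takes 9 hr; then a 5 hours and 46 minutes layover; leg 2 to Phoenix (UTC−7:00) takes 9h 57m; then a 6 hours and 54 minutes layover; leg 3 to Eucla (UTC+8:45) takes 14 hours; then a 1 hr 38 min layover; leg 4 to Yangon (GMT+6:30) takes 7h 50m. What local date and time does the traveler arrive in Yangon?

Convert departure to UTC: 12:35 PM − 5:45 = 6:50 AM UTC on Dec 19.
Add 9 hours leg 1 → 3:50 PM UTC.
Add 5 hours and 46 minutes layover in Darwin → 9:36 PM UTC.
Add 9 hours and 57 minutes leg 2 → 7:33 AM UTC (Dec 20).
Add 6 hours 54 minutes layover in Phoenix → 2:27 PM UTC.
Add 14 hours leg 3 → 4:27 AM UTC (Dec 21).
Add 1 hour 38 minutes layover in Eucla → 6:05 AM UTC.
Add 7 hours and 50 minutes leg 4 → 1:55 PM UTC.
Yangon is UTC+6:30, so local arrival = 1:55 PM + 6:30 = 8:25 PM on Dec 21.

8:25 PM on December 21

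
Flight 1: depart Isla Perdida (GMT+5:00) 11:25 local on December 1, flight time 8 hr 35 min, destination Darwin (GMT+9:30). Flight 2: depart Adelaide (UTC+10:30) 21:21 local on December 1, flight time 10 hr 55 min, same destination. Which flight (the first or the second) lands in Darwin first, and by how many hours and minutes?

the first, by 6 hours 46 minutes

Flight 1 in UTC: 11:25 − 5:00 = 06:25 on Dec 1.
+8 hours and 35 minutes → arrive 15:00 UTC on Dec 1.
Flight 2 in UTC: 21:21 − 10:30 = 10:51 on Dec 1.
+10 hours 55 minutes → arrive 21:46 UTC on Dec 1.
Flight 1 lands earlier by 6 hours 46 minutes.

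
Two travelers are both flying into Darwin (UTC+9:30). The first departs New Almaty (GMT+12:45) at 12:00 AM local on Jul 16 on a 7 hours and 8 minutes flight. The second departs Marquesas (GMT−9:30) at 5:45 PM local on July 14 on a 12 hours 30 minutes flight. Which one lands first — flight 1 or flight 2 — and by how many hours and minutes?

the second, by 2 hours 38 minutes

Flight 1 in UTC: 12:00 AM − 12:45 = 11:15 AM on Jul 15.
+7 hours 8 minutes → arrive 6:23 PM UTC on Jul 15.
Flight 2 in UTC: 5:45 PM + 9:30 = 3:15 AM on Jul 15.
+12 hours 30 minutes → arrive 3:45 PM UTC on Jul 15.
Flight 2 lands earlier by 2 hours 38 minutes.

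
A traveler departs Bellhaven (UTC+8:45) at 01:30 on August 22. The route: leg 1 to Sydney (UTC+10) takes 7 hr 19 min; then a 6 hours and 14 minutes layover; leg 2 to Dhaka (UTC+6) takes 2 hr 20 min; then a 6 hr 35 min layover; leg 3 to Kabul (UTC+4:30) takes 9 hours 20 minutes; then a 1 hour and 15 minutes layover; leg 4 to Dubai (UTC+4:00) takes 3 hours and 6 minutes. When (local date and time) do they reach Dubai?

08:54 on Aug 23

Convert departure to UTC: 01:30 − 8:45 = 16:45 UTC on Aug 21.
Add 7 hours 19 minutes leg 1 → 00:04 UTC (Aug 22).
Add 6 hours 14 minutes layover in Sydney → 06:18 UTC.
Add 2 hours and 20 minutes leg 2 → 08:38 UTC.
Add 6 hours and 35 minutes layover in Dhaka → 15:13 UTC.
Add 9 hours and 20 minutes leg 3 → 00:33 UTC (Aug 23).
Add 1 hour 15 minutes layover in Kabul → 01:48 UTC.
Add 3 hours and 6 minutes leg 4 → 04:54 UTC.
Dubai is UTC+4:00, so local arrival = 04:54 + 4:00 = 08:54 on Aug 23.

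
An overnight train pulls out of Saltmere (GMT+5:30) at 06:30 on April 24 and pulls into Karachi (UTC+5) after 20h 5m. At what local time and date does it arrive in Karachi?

02:05 on Apr 25

Convert departure to UTC: 06:30 − 5:30 = 01:00 UTC on Apr 24.
Add 20 hours 5 minutes travel time → 21:05 UTC.
Karachi is UTC+5:00, so local arrival = 21:05 + 5:00 = 02:05 on Apr 25.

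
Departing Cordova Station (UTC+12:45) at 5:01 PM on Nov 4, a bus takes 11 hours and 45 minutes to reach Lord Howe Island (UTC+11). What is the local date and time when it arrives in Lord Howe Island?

3:01 AM on November 5

Convert departure to UTC: 5:01 PM − 12:45 = 4:16 AM UTC on Nov 4.
Add 11 hours 45 minutes travel time → 4:01 PM UTC.
Lord Howe Island is UTC+11:00, so local arrival = 4:01 PM + 11:00 = 3:01 AM on Nov 5.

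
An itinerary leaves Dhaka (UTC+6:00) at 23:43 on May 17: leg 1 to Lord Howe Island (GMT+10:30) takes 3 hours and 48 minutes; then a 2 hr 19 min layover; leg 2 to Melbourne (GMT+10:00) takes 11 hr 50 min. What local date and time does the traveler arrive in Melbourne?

21:40 on May 18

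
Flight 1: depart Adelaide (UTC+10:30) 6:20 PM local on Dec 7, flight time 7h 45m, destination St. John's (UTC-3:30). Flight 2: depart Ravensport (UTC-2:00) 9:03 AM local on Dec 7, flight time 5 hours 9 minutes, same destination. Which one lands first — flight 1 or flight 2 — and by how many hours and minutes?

Flight 1 in UTC: 6:20 PM − 10:30 = 7:50 AM on Dec 7.
+7 hours 45 minutes → arrive 3:35 PM UTC on Dec 7.
Flight 2 in UTC: 9:03 AM + 2:00 = 11:03 AM on Dec 7.
+5 hours 9 minutes → arrive 4:12 PM UTC on Dec 7.
Flight 1 lands earlier by 37 minutes.

the first, by 37 minutes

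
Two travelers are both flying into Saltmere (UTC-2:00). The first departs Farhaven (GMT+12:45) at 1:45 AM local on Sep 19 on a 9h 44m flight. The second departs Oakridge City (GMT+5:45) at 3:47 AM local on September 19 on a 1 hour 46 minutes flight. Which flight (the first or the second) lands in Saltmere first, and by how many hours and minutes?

Flight 1 in UTC: 1:45 AM − 12:45 = 1:00 PM on Sep 18.
+9 hours and 44 minutes → arrive 10:44 PM UTC on Sep 18.
Flight 2 in UTC: 3:47 AM − 5:45 = 10:02 PM on Sep 18.
+1 hour 46 minutes → arrive 11:48 PM UTC on Sep 18.
Flight 1 lands earlier by 1 hour 4 minutes.

the first, by 1 hour 4 minutes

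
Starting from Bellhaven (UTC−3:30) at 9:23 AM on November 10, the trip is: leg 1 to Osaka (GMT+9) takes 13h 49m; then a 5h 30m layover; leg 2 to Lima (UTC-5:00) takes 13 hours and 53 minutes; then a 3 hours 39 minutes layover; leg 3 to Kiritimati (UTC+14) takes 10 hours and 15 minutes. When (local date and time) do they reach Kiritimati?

Convert departure to UTC: 9:23 AM + 3:30 = 12:53 PM UTC on Nov 10.
Add 13 hours and 49 minutes leg 1 → 2:42 AM UTC (Nov 11).
Add 5 hours 30 minutes layover in Osaka → 8:12 AM UTC.
Add 13 hours 53 minutes leg 2 → 10:05 PM UTC.
Add 3 hours and 39 minutes layover in Lima → 1:44 AM UTC (Nov 12).
Add 10 hours 15 minutes leg 3 → 11:59 AM UTC.
Kiritimati is UTC+14:00, so local arrival = 11:59 AM + 14:00 = 1:59 AM on Nov 13.

1:59 AM on Nov 13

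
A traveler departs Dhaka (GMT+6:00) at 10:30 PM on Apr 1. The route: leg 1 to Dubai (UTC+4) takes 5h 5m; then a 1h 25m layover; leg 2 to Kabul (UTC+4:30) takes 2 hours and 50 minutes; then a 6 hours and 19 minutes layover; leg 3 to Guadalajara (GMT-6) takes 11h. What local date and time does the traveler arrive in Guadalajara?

Convert departure to UTC: 10:30 PM − 6:00 = 4:30 PM UTC on Apr 1.
Add 5 hours and 5 minutes leg 1 → 9:35 PM UTC.
Add 1 hour and 25 minutes layover in Dubai → 11:00 PM UTC.
Add 2 hours and 50 minutes leg 2 → 1:50 AM UTC (Apr 2).
Add 6 hours 19 minutes layover in Kabul → 8:09 AM UTC.
Add 11 hours leg 3 → 7:09 PM UTC.
Guadalajara is UTC−6:00, so local arrival = 7:09 PM − 6:00 = 1:09 PM on Apr 2.

1:09 PM on April 2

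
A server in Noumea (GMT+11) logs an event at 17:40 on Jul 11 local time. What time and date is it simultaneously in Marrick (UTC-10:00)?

In UTC: 17:40 − 11:00 = 06:40 on Jul 11.
Marrick is UTC−10:00: 06:40 − 10:00 = 20:40 on Jul 10.

20:40 on Jul 10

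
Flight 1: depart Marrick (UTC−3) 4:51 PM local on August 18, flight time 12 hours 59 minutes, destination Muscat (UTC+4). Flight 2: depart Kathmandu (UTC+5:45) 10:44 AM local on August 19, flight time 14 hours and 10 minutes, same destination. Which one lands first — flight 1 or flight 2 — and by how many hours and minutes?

Flight 1 in UTC: 4:51 PM + 3:00 = 7:51 PM on Aug 18.
+12 hours 59 minutes → arrive 8:50 AM UTC on Aug 19.
Flight 2 in UTC: 10:44 AM − 5:45 = 4:59 AM on Aug 19.
+14 hours 10 minutes → arrive 7:09 PM UTC on Aug 19.
Flight 1 lands earlier by 10 hours 19 minutes.

the first, by 10 hours 19 minutes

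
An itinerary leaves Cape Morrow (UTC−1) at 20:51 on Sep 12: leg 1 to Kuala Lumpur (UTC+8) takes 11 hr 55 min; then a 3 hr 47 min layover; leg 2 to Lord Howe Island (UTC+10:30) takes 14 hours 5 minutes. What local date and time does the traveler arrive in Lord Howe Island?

14:08 on September 14

Convert departure to UTC: 20:51 + 1:00 = 21:51 UTC on Sep 12.
Add 11 hours 55 minutes leg 1 → 09:46 UTC (Sep 13).
Add 3 hours and 47 minutes layover in Kuala Lumpur → 13:33 UTC.
Add 14 hours and 5 minutes leg 2 → 03:38 UTC (Sep 14).
Lord Howe Island is UTC+10:30, so local arrival = 03:38 + 10:30 = 14:08 on Sep 14.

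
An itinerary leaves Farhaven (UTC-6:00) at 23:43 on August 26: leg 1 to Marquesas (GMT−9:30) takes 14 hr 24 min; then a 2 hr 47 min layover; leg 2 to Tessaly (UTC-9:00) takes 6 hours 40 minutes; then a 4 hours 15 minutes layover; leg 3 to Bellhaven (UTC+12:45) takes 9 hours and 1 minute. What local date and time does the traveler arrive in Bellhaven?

07:35 on Aug 29

Convert departure to UTC: 23:43 + 6:00 = 05:43 UTC on Aug 27.
Add 14 hours and 24 minutes leg 1 → 20:07 UTC.
Add 2 hours and 47 minutes layover in Marquesas → 22:54 UTC.
Add 6 hours and 40 minutes leg 2 → 05:34 UTC (Aug 28).
Add 4 hours 15 minutes layover in Tessaly → 09:49 UTC.
Add 9 hours and 1 minute leg 3 → 18:50 UTC.
Bellhaven is UTC+12:45, so local arrival = 18:50 + 12:45 = 07:35 on Aug 29.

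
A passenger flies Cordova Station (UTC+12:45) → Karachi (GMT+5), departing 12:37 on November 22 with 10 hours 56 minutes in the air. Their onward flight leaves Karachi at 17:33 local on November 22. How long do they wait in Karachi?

1 hour 45 minutes

Convert departure to UTC: 12:37 − 12:45 = 23:52 UTC on Nov 21.
Add 10 hours and 56 minutes flight time → 10:48 UTC (Nov 22).
Karachi is UTC+5:00, so local arrival = 10:48 + 5:00 = 15:48 on Nov 22.
Layover = 17:33 − 15:48 = 1 hour 45 minutes.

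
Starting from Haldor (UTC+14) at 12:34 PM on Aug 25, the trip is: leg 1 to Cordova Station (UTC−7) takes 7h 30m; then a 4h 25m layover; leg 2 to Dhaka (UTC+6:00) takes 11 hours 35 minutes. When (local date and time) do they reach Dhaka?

4:04 AM on Aug 26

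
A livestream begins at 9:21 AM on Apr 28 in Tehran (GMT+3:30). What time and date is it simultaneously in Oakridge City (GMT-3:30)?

2:21 AM on Apr 28

In UTC: 9:21 AM − 3:30 = 5:51 AM on Apr 28.
Oakridge City is UTC−3:30: 5:51 AM − 3:30 = 2:21 AM on Apr 28.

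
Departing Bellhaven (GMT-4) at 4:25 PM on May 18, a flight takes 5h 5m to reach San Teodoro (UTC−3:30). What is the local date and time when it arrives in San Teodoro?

San Teodoro is 0:30 ahead of Bellhaven.
After 5 hours and 5 minutes it is 9:30 PM in Bellhaven.
Shift by the zone difference: 9:30 PM + 0:30 = 10:00 PM on May 18 in San Teodoro.

10:00 PM on May 18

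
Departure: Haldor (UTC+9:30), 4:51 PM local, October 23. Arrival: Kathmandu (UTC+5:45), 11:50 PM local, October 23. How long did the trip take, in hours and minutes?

Departure in UTC: 4:51 PM − 9:30 = 7:21 AM on Oct 23.
Arrival in UTC: 11:50 PM − 5:45 = 6:05 PM on Oct 23.
Elapsed = 6:05 PM − 7:21 AM = 10 hours 44 minutes.

10 hours 44 minutes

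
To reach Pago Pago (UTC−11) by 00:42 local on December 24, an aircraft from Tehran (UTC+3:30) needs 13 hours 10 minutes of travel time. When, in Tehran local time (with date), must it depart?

Target arrival in UTC: 00:42 + 11:00 = 11:42 on Dec 24.
Subtract 13 hours and 10 minutes → departure 22:32 UTC on Dec 23.
Tehran is UTC+3:30: 22:32 + 3:30 = 02:02 on Dec 24.

02:02 on December 24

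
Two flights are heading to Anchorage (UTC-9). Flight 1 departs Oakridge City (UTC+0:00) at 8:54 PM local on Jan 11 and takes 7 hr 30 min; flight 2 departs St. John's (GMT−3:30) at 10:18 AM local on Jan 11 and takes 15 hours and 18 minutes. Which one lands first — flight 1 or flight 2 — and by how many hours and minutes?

the first, by 42 minutes

Flight 1 departs at 8:54 PM UTC (Jan 11).
+7 hours 30 minutes → arrive 4:24 AM UTC on Jan 12.
Flight 2 in UTC: 10:18 AM + 3:30 = 1:48 PM on Jan 11.
+15 hours 18 minutes → arrive 5:06 AM UTC on Jan 12.
Flight 1 lands earlier by 42 minutes.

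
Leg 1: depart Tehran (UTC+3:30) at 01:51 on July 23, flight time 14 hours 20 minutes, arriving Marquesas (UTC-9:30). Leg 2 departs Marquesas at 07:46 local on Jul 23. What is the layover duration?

4 hours 35 minutes

Convert departure to UTC: 01:51 − 3:30 = 22:21 UTC on Jul 22.
Add 14 hours and 20 minutes flight time → 12:41 UTC (Jul 23).
Marquesas is UTC−9:30, so local arrival = 12:41 − 9:30 = 03:11 on Jul 23.
Layover = 07:46 − 03:11 = 4 hours 35 minutes.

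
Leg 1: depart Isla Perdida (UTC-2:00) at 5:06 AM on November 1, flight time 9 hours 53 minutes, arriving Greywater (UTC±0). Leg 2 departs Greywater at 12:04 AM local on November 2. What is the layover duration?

7 hours 5 minutes

Convert departure to UTC: 5:06 AM + 2:00 = 7:06 AM UTC on Nov 1.
Add 9 hours and 53 minutes flight time → 4:59 PM UTC.
Greywater is UTC+0, so local arrival is the same: 4:59 PM on Nov 1.
Layover = 12:04 AM − 4:59 PM (+1 day) = 7 hours 5 minutes.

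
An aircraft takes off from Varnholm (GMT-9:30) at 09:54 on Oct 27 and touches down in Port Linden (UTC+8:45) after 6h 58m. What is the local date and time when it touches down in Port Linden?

Port Linden is 18:15 ahead of Varnholm.
After 6 hours and 58 minutes it is 16:52 in Varnholm.
Shift by the zone difference: 16:52 + 18:15 = 11:07 on Oct 28 in Port Linden.

11:07 on October 28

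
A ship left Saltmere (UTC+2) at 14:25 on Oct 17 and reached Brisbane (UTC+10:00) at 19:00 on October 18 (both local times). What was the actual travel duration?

20 hours 35 minutes

Brisbane is 8:00 ahead of Saltmere.
Clock-face elapsed time (ignoring zones) is 28 hours 35 minutes.
Actual elapsed = 28 hours 35 minutes − 8:00 = 20 hours 35 minutes.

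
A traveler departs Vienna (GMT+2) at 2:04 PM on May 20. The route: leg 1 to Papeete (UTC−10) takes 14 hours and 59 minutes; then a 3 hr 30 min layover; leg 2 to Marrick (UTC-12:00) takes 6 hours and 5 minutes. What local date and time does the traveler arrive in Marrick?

Convert departure to UTC: 2:04 PM − 2:00 = 12:04 PM UTC on May 20.
Add 14 hours 59 minutes leg 1 → 3:03 AM UTC (May 21).
Add 3 hours 30 minutes layover in Papeete → 6:33 AM UTC.
Add 6 hours 5 minutes leg 2 → 12:38 PM UTC.
Marrick is UTC−12:00, so local arrival = 12:38 PM − 12:00 = 12:38 AM on May 21.

12:38 AM on May 21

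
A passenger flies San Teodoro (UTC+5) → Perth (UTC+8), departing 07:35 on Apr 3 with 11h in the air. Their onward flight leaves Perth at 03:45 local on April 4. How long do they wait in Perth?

6 hours 10 minutes

Convert departure to UTC: 07:35 − 5:00 = 02:35 UTC on Apr 3.
Add 11 hours flight time → 13:35 UTC.
Perth is UTC+8:00, so local arrival = 13:35 + 8:00 = 21:35 on Apr 3.
Layover = 03:45 − 21:35 (+1 day) = 6 hours 10 minutes.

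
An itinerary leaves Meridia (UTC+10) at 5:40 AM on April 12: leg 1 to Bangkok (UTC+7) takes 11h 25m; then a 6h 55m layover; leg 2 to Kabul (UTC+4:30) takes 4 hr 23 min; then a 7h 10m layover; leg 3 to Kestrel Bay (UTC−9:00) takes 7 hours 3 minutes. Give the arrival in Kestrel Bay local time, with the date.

Convert departure to UTC: 5:40 AM − 10:00 = 7:40 PM UTC on Apr 11.
Add 11 hours 25 minutes leg 1 → 7:05 AM UTC (Apr 12).
Add 6 hours and 55 minutes layover in Bangkok → 2:00 PM UTC.
Add 4 hours 23 minutes leg 2 → 6:23 PM UTC.
Add 7 hours 10 minutes layover in Kabul → 1:33 AM UTC (Apr 13).
Add 7 hours 3 minutes leg 3 → 8:36 AM UTC.
Kestrel Bay is UTC−9:00, so local arrival = 8:36 AM − 9:00 = 11:36 PM on Apr 12.

11:36 PM on April 12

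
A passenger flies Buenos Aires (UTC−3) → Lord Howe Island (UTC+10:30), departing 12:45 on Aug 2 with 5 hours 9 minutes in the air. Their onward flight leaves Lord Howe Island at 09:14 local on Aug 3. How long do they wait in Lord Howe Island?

1 hour 50 minutes

Convert departure to UTC: 12:45 + 3:00 = 15:45 UTC on Aug 2.
Add 5 hours and 9 minutes flight time → 20:54 UTC.
Lord Howe Island is UTC+10:30, so local arrival = 20:54 + 10:30 = 07:24 on Aug 3.
Layover = 09:14 − 07:24 = 1 hour 50 minutes.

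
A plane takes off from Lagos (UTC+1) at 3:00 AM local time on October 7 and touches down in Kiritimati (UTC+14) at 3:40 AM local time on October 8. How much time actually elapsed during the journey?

11 hours 40 minutes

Departure in UTC: 3:00 AM − 1:00 = 2:00 AM on Oct 7.
Arrival in UTC: 3:40 AM − 14:00 = 1:40 PM on Oct 7.
Elapsed = 1:40 PM − 2:00 AM = 11 hours 40 minutes.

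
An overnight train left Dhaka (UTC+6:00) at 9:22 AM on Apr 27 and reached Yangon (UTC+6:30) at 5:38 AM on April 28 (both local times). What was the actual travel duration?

19 hours 46 minutes

Yangon is 0:30 ahead of Dhaka.
Clock-face elapsed time (ignoring zones) is 20 hours 16 minutes.
Actual elapsed = 20 hours 16 minutes − 0:30 = 19 hours 46 minutes.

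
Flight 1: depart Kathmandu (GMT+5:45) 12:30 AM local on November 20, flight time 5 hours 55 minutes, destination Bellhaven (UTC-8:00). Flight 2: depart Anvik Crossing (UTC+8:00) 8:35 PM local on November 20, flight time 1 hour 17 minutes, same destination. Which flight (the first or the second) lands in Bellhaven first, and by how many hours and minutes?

the first, by 13 hours 12 minutes

Flight 1 in UTC: 12:30 AM − 5:45 = 6:45 PM on Nov 19.
+5 hours 55 minutes → arrive 12:40 AM UTC on Nov 20.
Flight 2 in UTC: 8:35 PM − 8:00 = 12:35 PM on Nov 20.
+1 hour 17 minutes → arrive 1:52 PM UTC on Nov 20.
Flight 1 lands earlier by 13 hours 12 minutes.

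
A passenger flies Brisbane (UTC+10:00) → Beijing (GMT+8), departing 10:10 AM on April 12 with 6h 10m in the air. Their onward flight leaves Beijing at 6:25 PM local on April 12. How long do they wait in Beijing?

Convert departure to UTC: 10:10 AM − 10:00 = 12:10 AM UTC on Apr 12.
Add 6 hours and 10 minutes flight time → 6:20 AM UTC.
Beijing is UTC+8:00, so local arrival = 6:20 AM + 8:00 = 2:20 PM on Apr 12.
Layover = 6:25 PM − 2:20 PM = 4 hours 5 minutes.

4 hours 5 minutes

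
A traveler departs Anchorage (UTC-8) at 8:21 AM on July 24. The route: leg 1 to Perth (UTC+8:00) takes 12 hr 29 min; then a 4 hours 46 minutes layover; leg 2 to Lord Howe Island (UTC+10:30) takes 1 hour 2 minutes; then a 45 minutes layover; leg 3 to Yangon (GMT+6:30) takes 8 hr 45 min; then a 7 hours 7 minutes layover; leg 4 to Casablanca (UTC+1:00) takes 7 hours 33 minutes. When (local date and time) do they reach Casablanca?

11:48 AM on July 26

Convert departure to UTC: 8:21 AM + 8:00 = 4:21 PM UTC on Jul 24.
Add 12 hours 29 minutes leg 1 → 4:50 AM UTC (Jul 25).
Add 4 hours and 46 minutes layover in Perth → 9:36 AM UTC.
Add 1 hour 2 minutes leg 2 → 10:38 AM UTC.
Add 45 minutes layover in Lord Howe Island → 11:23 AM UTC.
Add 8 hours and 45 minutes leg 3 → 8:08 PM UTC.
Add 7 hours and 7 minutes layover in Yangon → 3:15 AM UTC (Jul 26).
Add 7 hours 33 minutes leg 4 → 10:48 AM UTC.
Casablanca is UTC+1:00, so local arrival = 10:48 AM + 1:00 = 11:48 AM on Jul 26.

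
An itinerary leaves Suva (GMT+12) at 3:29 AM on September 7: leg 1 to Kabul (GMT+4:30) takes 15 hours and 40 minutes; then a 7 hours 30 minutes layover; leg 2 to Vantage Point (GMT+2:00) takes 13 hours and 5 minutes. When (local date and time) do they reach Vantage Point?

Convert departure to UTC: 3:29 AM − 12:00 = 3:29 PM UTC on Sep 6.
Add 15 hours and 40 minutes leg 1 → 7:09 AM UTC (Sep 7).
Add 7 hours and 30 minutes layover in Kabul → 2:39 PM UTC.
Add 13 hours and 5 minutes leg 2 → 3:44 AM UTC (Sep 8).
Vantage Point is UTC+2:00, so local arrival = 3:44 AM + 2:00 = 5:44 AM on Sep 8.

5:44 AM on Sep 8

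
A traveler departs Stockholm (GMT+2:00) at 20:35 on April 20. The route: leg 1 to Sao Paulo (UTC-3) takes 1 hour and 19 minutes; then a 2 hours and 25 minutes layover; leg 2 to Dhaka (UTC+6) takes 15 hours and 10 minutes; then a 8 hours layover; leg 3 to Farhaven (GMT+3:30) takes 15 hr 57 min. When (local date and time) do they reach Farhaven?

16:56 on April 22

Convert departure to UTC: 20:35 − 2:00 = 18:35 UTC on Apr 20.
Add 1 hour and 19 minutes leg 1 → 19:54 UTC.
Add 2 hours and 25 minutes layover in Sao Paulo → 22:19 UTC.
Add 15 hours 10 minutes leg 2 → 13:29 UTC (Apr 21).
Add 8 hours layover in Dhaka → 21:29 UTC.
Add 15 hours 57 minutes leg 3 → 13:26 UTC (Apr 22).
Farhaven is UTC+3:30, so local arrival = 13:26 + 3:30 = 16:56 on Apr 22.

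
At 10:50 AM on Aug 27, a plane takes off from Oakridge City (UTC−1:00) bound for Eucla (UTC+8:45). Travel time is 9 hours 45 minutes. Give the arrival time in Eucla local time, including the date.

6:20 AM on August 28

Convert departure to UTC: 10:50 AM + 1:00 = 11:50 AM UTC on Aug 27.
Add 9 hours 45 minutes travel time → 9:35 PM UTC.
Eucla is UTC+8:45, so local arrival = 9:35 PM + 8:45 = 6:20 AM on Aug 28.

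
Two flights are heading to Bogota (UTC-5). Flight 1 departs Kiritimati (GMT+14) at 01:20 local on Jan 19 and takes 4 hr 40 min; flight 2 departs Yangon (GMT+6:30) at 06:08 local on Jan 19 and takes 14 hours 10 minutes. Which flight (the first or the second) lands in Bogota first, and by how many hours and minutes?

Flight 1 in UTC: 01:20 − 14:00 = 11:20 on Jan 18.
+4 hours 40 minutes → arrive 16:00 UTC on Jan 18.
Flight 2 in UTC: 06:08 − 6:30 = 23:38 on Jan 18.
+14 hours 10 minutes → arrive 13:48 UTC on Jan 19.
Flight 1 lands earlier by 21 hours 48 minutes.

the first, by 21 hours 48 minutes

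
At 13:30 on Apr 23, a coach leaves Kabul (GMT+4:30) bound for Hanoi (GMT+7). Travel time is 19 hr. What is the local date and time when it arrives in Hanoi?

11:00 on Apr 24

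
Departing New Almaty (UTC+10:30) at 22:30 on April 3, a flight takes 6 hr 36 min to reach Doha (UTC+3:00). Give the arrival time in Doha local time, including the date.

21:36 on April 3

Convert departure to UTC: 22:30 − 10:30 = 12:00 UTC on Apr 3.
Add 6 hours and 36 minutes travel time → 18:36 UTC.
Doha is UTC+3:00, so local arrival = 18:36 + 3:00 = 21:36 on Apr 3.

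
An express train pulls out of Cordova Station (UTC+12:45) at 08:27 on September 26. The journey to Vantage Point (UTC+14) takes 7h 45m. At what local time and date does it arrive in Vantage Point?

Convert departure to UTC: 08:27 − 12:45 = 19:42 UTC on Sep 25.
Add 7 hours 45 minutes travel time → 03:27 UTC (Sep 26).
Vantage Point is UTC+14:00, so local arrival = 03:27 + 14:00 = 17:27 on Sep 26.

17:27 on September 26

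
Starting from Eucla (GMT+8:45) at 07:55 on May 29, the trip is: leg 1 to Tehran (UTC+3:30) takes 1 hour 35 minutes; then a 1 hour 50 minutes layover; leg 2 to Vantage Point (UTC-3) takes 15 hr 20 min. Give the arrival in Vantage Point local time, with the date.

14:55 on May 29

Convert departure to UTC: 07:55 − 8:45 = 23:10 UTC on May 28.
Add 1 hour 35 minutes leg 1 → 00:45 UTC (May 29).
Add 1 hour 50 minutes layover in Tehran → 02:35 UTC.
Add 15 hours 20 minutes leg 2 → 17:55 UTC.
Vantage Point is UTC−3:00, so local arrival = 17:55 − 3:00 = 14:55 on May 29.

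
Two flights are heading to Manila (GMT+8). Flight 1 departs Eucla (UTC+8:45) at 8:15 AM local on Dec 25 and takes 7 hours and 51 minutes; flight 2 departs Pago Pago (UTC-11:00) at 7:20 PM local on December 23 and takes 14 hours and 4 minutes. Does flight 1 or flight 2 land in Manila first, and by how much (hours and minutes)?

the second, by 10 hours 57 minutes

Flight 1 in UTC: 8:15 AM − 8:45 = 11:30 PM on Dec 24.
+7 hours and 51 minutes → arrive 7:21 AM UTC on Dec 25.
Flight 2 in UTC: 7:20 PM + 11:00 = 6:20 AM on Dec 24.
+14 hours and 4 minutes → arrive 8:24 PM UTC on Dec 24.
Flight 2 lands earlier by 10 hours 57 minutes.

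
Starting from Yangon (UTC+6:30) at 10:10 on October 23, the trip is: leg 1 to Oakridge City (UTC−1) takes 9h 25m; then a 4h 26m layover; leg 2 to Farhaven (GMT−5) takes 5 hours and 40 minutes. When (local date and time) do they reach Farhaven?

18:11 on Oct 23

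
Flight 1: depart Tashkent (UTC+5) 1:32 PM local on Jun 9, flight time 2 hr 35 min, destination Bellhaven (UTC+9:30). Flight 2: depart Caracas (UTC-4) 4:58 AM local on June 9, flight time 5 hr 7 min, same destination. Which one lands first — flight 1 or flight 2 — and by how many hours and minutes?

Flight 1 in UTC: 1:32 PM − 5:00 = 8:32 AM on Jun 9.
+2 hours 35 minutes → arrive 11:07 AM UTC on Jun 9.
Flight 2 in UTC: 4:58 AM + 4:00 = 8:58 AM on Jun 9.
+5 hours 7 minutes → arrive 2:05 PM UTC on Jun 9.
Flight 1 lands earlier by 2 hours 58 minutes.

the first, by 2 hours 58 minutes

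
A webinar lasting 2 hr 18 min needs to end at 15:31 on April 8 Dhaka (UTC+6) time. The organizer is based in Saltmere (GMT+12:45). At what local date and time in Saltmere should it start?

19:58 on April 8

Target end time in UTC: 15:31 − 6:00 = 09:31 on Apr 8.
Subtract 2 hours 18 minutes → start 07:13 UTC on Apr 8.
Saltmere is UTC+12:45: 07:13 + 12:45 = 19:58 on Apr 8.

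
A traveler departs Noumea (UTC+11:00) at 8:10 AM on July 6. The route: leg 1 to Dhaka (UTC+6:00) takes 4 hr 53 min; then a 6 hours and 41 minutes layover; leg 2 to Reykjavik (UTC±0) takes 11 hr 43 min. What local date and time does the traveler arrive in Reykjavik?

8:27 PM on Jul 6

Convert departure to UTC: 8:10 AM − 11:00 = 9:10 PM UTC on Jul 5.
Add 4 hours and 53 minutes leg 1 → 2:03 AM UTC (Jul 6).
Add 6 hours 41 minutes layover in Dhaka → 8:44 AM UTC.
Add 11 hours 43 minutes leg 2 → 8:27 PM UTC.
Reykjavik is UTC+0, so local arrival is the same: 8:27 PM on Jul 6.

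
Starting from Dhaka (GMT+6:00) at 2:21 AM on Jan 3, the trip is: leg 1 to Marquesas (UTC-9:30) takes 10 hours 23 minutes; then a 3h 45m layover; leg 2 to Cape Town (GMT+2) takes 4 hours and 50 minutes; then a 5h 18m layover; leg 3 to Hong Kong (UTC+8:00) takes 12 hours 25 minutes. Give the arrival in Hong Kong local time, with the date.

Convert departure to UTC: 2:21 AM − 6:00 = 8:21 PM UTC on Jan 2.
Add 10 hours and 23 minutes leg 1 → 6:44 AM UTC (Jan 3).
Add 3 hours 45 minutes layover in Marquesas → 10:29 AM UTC.
Add 4 hours and 50 minutes leg 2 → 3:19 PM UTC.
Add 5 hours 18 minutes layover in Cape Town → 8:37 PM UTC.
Add 12 hours and 25 minutes leg 3 → 9:02 AM UTC (Jan 4).
Hong Kong is UTC+8:00, so local arrival = 9:02 AM + 8:00 = 5:02 PM on Jan 4.

5:02 PM on January 4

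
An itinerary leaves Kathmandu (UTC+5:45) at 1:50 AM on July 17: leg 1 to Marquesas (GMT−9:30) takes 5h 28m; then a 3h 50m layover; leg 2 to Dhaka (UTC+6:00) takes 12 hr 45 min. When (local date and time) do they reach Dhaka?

12:08 AM on July 18

Convert departure to UTC: 1:50 AM − 5:45 = 8:05 PM UTC on Jul 16.
Add 5 hours 28 minutes leg 1 → 1:33 AM UTC (Jul 17).
Add 3 hours 50 minutes layover in Marquesas → 5:23 AM UTC.
Add 12 hours 45 minutes leg 2 → 6:08 PM UTC.
Dhaka is UTC+6:00, so local arrival = 6:08 PM + 6:00 = 12:08 AM on Jul 18.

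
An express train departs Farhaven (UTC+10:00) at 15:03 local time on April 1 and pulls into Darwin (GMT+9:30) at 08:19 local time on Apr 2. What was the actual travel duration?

17 hours 46 minutes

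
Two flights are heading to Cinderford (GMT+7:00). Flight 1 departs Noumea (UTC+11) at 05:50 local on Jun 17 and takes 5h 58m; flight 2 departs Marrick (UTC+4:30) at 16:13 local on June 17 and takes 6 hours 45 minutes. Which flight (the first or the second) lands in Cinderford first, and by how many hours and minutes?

Flight 1 in UTC: 05:50 − 11:00 = 18:50 on Jun 16.
+5 hours 58 minutes → arrive 00:48 UTC on Jun 17.
Flight 2 in UTC: 16:13 − 4:30 = 11:43 on Jun 17.
+6 hours and 45 minutes → arrive 18:28 UTC on Jun 17.
Flight 1 lands earlier by 17 hours 40 minutes.

the first, by 17 hours 40 minutes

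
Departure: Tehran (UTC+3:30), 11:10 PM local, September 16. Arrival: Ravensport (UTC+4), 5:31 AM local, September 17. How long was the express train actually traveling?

5 hours 51 minutes

Departure in UTC: 11:10 PM − 3:30 = 7:40 PM on Sep 16.
Arrival in UTC: 5:31 AM − 4:00 = 1:31 AM on Sep 17.
Elapsed = 1:31 AM − 7:40 PM (+1 day) = 5 hours 51 minutes.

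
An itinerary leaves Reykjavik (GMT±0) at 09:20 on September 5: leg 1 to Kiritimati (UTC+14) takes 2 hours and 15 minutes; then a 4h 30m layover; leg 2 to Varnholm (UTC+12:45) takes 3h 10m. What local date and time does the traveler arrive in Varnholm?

08:00 on September 6

Reykjavik is at UTC+0, so departure is already 09:20 UTC on Sep 5.
Add 2 hours 15 minutes leg 1 → 11:35 UTC.
Add 4 hours 30 minutes layover in Kiritimati → 16:05 UTC.
Add 3 hours 10 minutes leg 2 → 19:15 UTC.
Varnholm is UTC+12:45, so local arrival = 19:15 + 12:45 = 08:00 on Sep 6.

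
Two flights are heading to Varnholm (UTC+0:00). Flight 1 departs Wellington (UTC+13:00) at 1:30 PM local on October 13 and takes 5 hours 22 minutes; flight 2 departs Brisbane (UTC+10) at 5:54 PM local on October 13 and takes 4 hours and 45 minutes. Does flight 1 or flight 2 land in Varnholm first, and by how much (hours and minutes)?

the first, by 6 hours 47 minutes

Flight 1 in UTC: 1:30 PM − 13:00 = 12:30 AM on Oct 13.
+5 hours and 22 minutes → arrive 5:52 AM UTC on Oct 13.
Flight 2 in UTC: 5:54 PM − 10:00 = 7:54 AM on Oct 13.
+4 hours and 45 minutes → arrive 12:39 PM UTC on Oct 13.
Flight 1 lands earlier by 6 hours 47 minutes.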